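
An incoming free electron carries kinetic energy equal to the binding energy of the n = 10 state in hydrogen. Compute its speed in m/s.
2.19e+05 m/s (or 0.07% of c)

The binding energy at n = 10 for hydrogen is:
E_10 = -13.6057/10² = -0.136057 eV
|E_10| = 0.136057 eV

Convert to Joules:
KE = 0.136057 eV × (1.602177 × 10⁻¹⁹ J/eV) = 2.1799e-20 J

Using KE = ½mv²:
v = √(2·KE/m_e)
v = √(2 × 2.1799e-20 J / 9.10938 × 10⁻³¹ kg)
v = 2.19e+05 m/s

This is approximately 0.07% the speed of light.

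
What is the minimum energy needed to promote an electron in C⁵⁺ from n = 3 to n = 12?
51.02138 eV

The energy levels of a hydrogen-like atom are E_n = -13.6057 Z² eV / n².

Energy at n = 3: E_3 = -13.6057 × 6² / 3² = -54.42280000 eV
Energy at n = 12: E_12 = -13.6057 × 6² / 12² = -3.40142500 eV

The excitation energy is the difference:
ΔE = E_12 - E_3
ΔE = -3.40142500 - (-54.42280000)
ΔE = 51.02138 eV

Since this is positive, energy must be absorbed (photon absorption).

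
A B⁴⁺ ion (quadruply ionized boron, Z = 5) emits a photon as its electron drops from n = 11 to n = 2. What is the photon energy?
82.22 eV

The energy levels are E_n = -13.6057 Z² eV / n².

Energy at n = 11: E_11 = -13.6057 × 5² / 11² = -2.81110 eV
Energy at n = 2: E_2 = -13.6057 × 5² / 2² = -85.03563 eV

For emission (electron falling to lower state), the photon energy is:
E_photon = E_11 - E_2 = |-2.81110 - (-85.03563)|
E_photon = 82.22 eV

This energy is carried away by the emitted photon.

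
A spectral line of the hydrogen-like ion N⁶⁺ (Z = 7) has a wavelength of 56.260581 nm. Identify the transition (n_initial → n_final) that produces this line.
n = 12 → n = 5

First, find the photon energy from the wavelength (hc = 1239.84 eV·nm):
E = hc/λ = 1239.84 eV·nm / 56.260581 nm = 22.037455 eV

The energy levels of N⁶⁺ satisfy E_n = -13.6057 × 7² / n² eV, so an emission n_i → n_f releases
ΔE = 13.6057 × 7² × (1/n_f² − 1/n_i²) eV.

Setting ΔE equal to the photon energy:
1/n_f² − 1/n_i² = 22.037455 / (13.6057 × 7²) = 0.033055556

Since 1/n_i² must be positive, we need 1/n_f² > 0.033055556, i.e. n_f ≤ 5. For each allowed n_f, solve n_i = (1/n_f² − 0.033055556)^(−1/2) and check whether it is a whole number:
  n_f = 1: 1/n_i² = 1.000000000 − 0.033055556 = 0.966944444 → n_i = 1.017  (not an integer) ✗
  n_f = 2: 1/n_i² = 0.250000000 − 0.033055556 = 0.216944444 → n_i = 2.147  (not an integer) ✗
  n_f = 3: 1/n_i² = 0.111111111 − 0.033055556 = 0.078055555 → n_i = 3.579  (not an integer) ✗
  n_f = 4: 1/n_i² = 0.062500000 − 0.033055556 = 0.029444444 → n_i = 5.828  (not an integer) ✗
  n_f = 5: 1/n_i² = 0.040000000 − 0.033055556 = 0.006944444 → n_i = 12.000  → integer, n_i = 12 ✓

Only n_f = 5 gives an integer upper level, n_i = 12.

The transition is from n = 12 to n = 5 (emission).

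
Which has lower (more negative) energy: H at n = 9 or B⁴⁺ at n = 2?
B⁴⁺ at n = 2 (E = -85.03563 eV)

Using E_n = -13.6057 Z² / n² eV:

H (Z = 1) at n = 9:
E = -13.6057 × 1² / 9² = -13.6057 × 1 / 81 = -0.16797160 eV

B⁴⁺ (Z = 5) at n = 2:
E = -13.6057 × 5² / 2² = -13.6057 × 25 / 4 = -85.03562500 eV

Since -85.03562500 eV < -0.16797160 eV,
B⁴⁺ at n = 2 is more tightly bound (requires more energy to ionize).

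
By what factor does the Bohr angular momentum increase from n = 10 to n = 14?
1.400

In the Bohr model, L_n = nℏ, so the ratio is purely the ratio of quantum numbers:

L_14/L_10 = 14ℏ / 10ℏ = 14/10 = 1.400

The angular momentum scales linearly with n.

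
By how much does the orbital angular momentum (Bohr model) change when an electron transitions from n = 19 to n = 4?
1.582e-33 J·s (or 15ℏ)

In the Bohr model, L_n = nℏ where ℏ = 1.05457e-34 J·s.

L_19 = 19ℏ = 2.00368e-33 J·s
L_4 = 4ℏ = 4.21828e-34 J·s

ΔL = L_19 - L_4 = (19 - 4)ℏ = 15ℏ
ΔL = 15 × 1.05457e-34 J·s = 1.582e-33 J·s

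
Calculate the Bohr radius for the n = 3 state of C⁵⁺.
0.0794 nm (or 0.7938 Å)

The Bohr radius formula is:
r_n = n² a₀ / Z

where a₀ = 0.0529177 nm is the Bohr radius.

For C⁵⁺ (Z = 6) at n = 3:
r_3 = 3² × 0.0529177 nm / 6
r_3 = 9 × 0.0529177 nm / 6
r_3 = 0.47626 nm / 6
r_3 = 0.0794 nm

The electron orbits at approximately 0.0794 nm from the nucleus.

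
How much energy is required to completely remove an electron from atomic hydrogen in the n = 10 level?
0.13606 eV

The ionization energy is the energy needed to remove the electron completely (n → ∞).

For hydrogen, E_n = -13.6057 eV / n².

At n = 10: E_10 = -13.6057 / 10² = -0.13605700 eV
At n = ∞: E_∞ = 0 eV

Ionization energy = E_∞ - E_10 = 0 - (-0.13605700) = 0.13605700 eV
Ionization energy ≈ 0.13606 eV

This is also called the binding energy of the electron in state n = 10.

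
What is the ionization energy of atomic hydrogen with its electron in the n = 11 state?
0.1124 eV

The ionization energy is the energy needed to remove the electron completely (n → ∞).

For hydrogen, E_n = -13.6057 eV / n².

At n = 11: E_11 = -13.6057 / 11² = -0.1124438 eV
At n = ∞: E_∞ = 0 eV

Ionization energy = E_∞ - E_11 = 0 - (-0.1124438) = 0.1124438 eV
Ionization energy ≈ 0.1124 eV

This is also called the binding energy of the electron in state n = 11.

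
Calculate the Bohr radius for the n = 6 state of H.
1.9050 nm (or 19.0504 Å)

The Bohr radius formula is:
r_n = n² a₀ / Z

where a₀ = 0.0529177 nm is the Bohr radius.

For H (Z = 1) at n = 6:
r_6 = 6² × 0.0529177 nm / 1
r_6 = 36 × 0.0529177 nm / 1
r_6 = 1.90504 nm / 1
r_6 = 1.9050 nm

The electron orbits at approximately 1.9050 nm from the nucleus.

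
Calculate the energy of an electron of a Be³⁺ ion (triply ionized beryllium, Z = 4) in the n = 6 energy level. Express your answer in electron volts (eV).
-6.047 eV

The energy levels of a hydrogen-like atom are given by:
E_n = -13.6057 Z² / n² eV  (with Z = 4 for Be³⁺)

For n = 6:
E_6 = -13.6057 × 4² / 6²
E_6 = -13.6057 × 16 / 36
E_6 = -6.047 eV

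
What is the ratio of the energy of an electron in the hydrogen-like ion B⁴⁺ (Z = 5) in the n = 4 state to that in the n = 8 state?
4.000

Using E_n = -13.6057 Z² / n² eV with Z = 5:

E_4 = -13.6057 × 5² / 4² = -340.1425 / 16 = -21.258906250 eV
E_8 = -13.6057 × 5² / 8² = -340.1425 / 64 = -5.314726563 eV

The ratio is:
E_4/E_8 = (-21.258906250) / (-5.314726563)
E_4/E_8 = (-340.1425/16) / (-340.1425/64)
E_4/E_8 = 64/16
E_4/E_8 = 4.000
(Note: the Z² factors cancel in the ratio.)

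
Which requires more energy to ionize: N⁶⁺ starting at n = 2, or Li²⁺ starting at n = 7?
N⁶⁺ at n = 2 (E = -166.67 eV)

Using E_n = -13.6057 Z² / n² eV:

N⁶⁺ (Z = 7) at n = 2:
E = -13.6057 × 7² / 2² = -13.6057 × 49 / 4 = -166.66983 eV

Li²⁺ (Z = 3) at n = 7:
E = -13.6057 × 3² / 7² = -13.6057 × 9 / 49 = -2.49901 eV

Since -166.66983 eV < -2.49901 eV,
N⁶⁺ at n = 2 is more tightly bound (requires more energy to ionize).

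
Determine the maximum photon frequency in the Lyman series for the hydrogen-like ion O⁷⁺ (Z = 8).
2.10550e+17 Hz

The series limit corresponds to the transition from n = ∞ to n = 1.
This is the highest energy (shortest wavelength) transition in the Lyman series.

E_∞ = 0 eV
E_1 = -13.6057 × 8² / 1² = -870.764800 eV

Energy at series limit:
ΔE = E_∞ - E_1 = 0 - (-870.764800) = 870.764800 eV
E = 870.764800 eV × (1.602177 × 10⁻¹⁹ J/eV) = 1.3951193e-16 J
f = E/h = 1.3951193e-16 J / (6.62607 × 10⁻³⁴ J·s) = 2.10550e+17 Hz

This energy equals the ionization energy from the n = 1 state of O⁷⁺.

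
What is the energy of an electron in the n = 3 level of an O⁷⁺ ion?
-96.7516 eV

For hydrogen-like ions, the energy levels scale with Z²:
E_n = -13.6057 Z² / n² eV

For O⁷⁺ (Z = 8) at n = 3:
E_3 = -13.6057 × 8² / 3²
E_3 = -13.6057 × 64 / 9
E_3 = -870.7648 / 9
E_3 = -96.7516 eV

The energy is 64 times more negative than hydrogen at the same n due to the stronger nuclear charge.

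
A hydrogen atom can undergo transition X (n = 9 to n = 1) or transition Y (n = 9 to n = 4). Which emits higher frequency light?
9 → 1

Calculate the energy for each transition:

Transition 9 → 1:
ΔE₁ = |E_1 - E_9| = |-13.6057/1² - (-13.6057/9²)|
ΔE₁ = |-13.605700000 - (-0.167971605)| = 13.437728 eV

Transition 9 → 4:
ΔE₂ = |E_4 - E_9| = |-13.6057/4² - (-13.6057/9²)|
ΔE₂ = |-0.850356250 - (-0.167971605)| = 0.682385 eV

Since 13.437728 eV > 0.682385 eV, the transition 9 → 1 emits the more energetic photon.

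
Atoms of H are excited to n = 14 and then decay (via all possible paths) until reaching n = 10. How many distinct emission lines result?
10

The electron can occupy levels n = 10, 11, ..., 14 during de-excitation — that is m = 14 - 10 + 1 = 5 distinct levels.

The number of distinct spectral lines equals the number of ways to choose 2 of these m levels (each pair gives one possible emission transition):

Number of lines = m(m-1)/2 = 5×4/2 = 10

These correspond to all possible transitions between the 5 levels:
14 → 13, 14 → 12, 14 → 11, 14 → 10, 13 → 12, 13 → 11, 13 → 10, 12 → 11...

Each transition produces a photon with a unique energy (and thus wavelength). This count does not depend on Z.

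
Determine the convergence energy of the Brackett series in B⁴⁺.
21.259 eV

The series limit corresponds to the transition from n = ∞ to n = 4.
This is the highest energy (shortest wavelength) transition in the Brackett series.

E_∞ = 0 eV
E_4 = -13.6057 × 5² / 4² = -21.259 eV

Energy at series limit:
ΔE = E_∞ - E_4 = 0 - (-21.259) = 21.259 eV

This energy equals the ionization energy from the n = 4 state of B⁴⁺.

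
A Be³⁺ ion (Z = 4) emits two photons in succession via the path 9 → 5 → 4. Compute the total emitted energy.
10.918154 eV

The energy levels of Be³⁺ are E_n = -13.6057 × 4² / n² eV.

First transition (9 → 5):
ΔE₁ = |E_5 - E_9|
ΔE₁ = |-8.707648000000 - (-2.687545679012)| = 6.020102321 eV

Second transition (5 → 4):
ΔE₂ = |E_4 - E_5|
ΔE₂ = |-13.605700000000 - (-8.707648000000)| = 4.898052000 eV

Total energy released:
E_total = ΔE₁ + ΔE₂ = 6.020102321 + 4.898052000 = 10.918154 eV

Note: This equals the direct transition 9 → 4: 10.918154 eV ✓
Energy is conserved regardless of the path taken.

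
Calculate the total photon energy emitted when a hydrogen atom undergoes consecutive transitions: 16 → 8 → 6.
0.325 eV

The energy levels of hydrogen are E_n = -13.6057 / n² eV.

First transition (16 → 8):
ΔE₁ = |E_8 - E_16|
ΔE₁ = |-0.212589063 - (-0.053147266)| = 0.159442 eV

Second transition (8 → 6):
ΔE₂ = |E_6 - E_8|
ΔE₂ = |-0.377936111 - (-0.212589063)| = 0.165347 eV

Total energy released:
E_total = ΔE₁ + ΔE₂ = 0.159442 + 0.165347 = 0.325 eV

Note: This equals the direct transition 16 → 6: 0.325 eV ✓
Energy is conserved regardless of the path taken.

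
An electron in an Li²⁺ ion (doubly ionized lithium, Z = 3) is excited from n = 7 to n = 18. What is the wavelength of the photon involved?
584.54 nm

First, find the transition energy using E_n = -13.6057 Z² / n² eV:
E_7 = -13.6057 × 3² / 7² = -2.499006 eV
E_18 = -13.6057 × 3² / 18² = -0.377936 eV

Photon energy: |ΔE| = |E_18 - E_7| = 2.121070 eV

Convert to wavelength using E = hc/λ with hc = 1239.84 eV·nm:
λ = hc/E = 1239.84 eV·nm / 2.121070 eV
λ = 584.54 nm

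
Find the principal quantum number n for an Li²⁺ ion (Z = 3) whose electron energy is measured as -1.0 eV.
n = 11

The exact energy levels follow E_n = -13.6057 Z² / n² eV with Z = 3.

The measured value (-1.0 eV) is reported to only 2 significant figures, so we must test candidate n values and see which one matches to that precision.

Candidate energies:
  n = 9:  E = -13.6057 × 3² / 9² = -1.51174 eV
  n = 10:  E = -13.6057 × 3² / 10² = -1.22451 eV
  n = 11:  E = -13.6057 × 3² / 11² = -1.01199 eV  ← matches
  n = 12:  E = -13.6057 × 3² / 12² = -0.85036 eV
  n = 13:  E = -13.6057 × 3² / 13² = -0.72456 eV

Checking against the measurement of -1.0 eV (2 sig figs), only n = 11 agrees:
E_11 = -1.01199 eV, which rounds to -1.0 eV ✓

Therefore n = 11.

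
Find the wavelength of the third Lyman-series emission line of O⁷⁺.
1.51878 nm

The lines of a series are numbered from the longest wavelength (smallest ΔE) outward; the third line is the transition from n = n_f + 3 to n_f.
The Lyman series has all transitions ending at n_f = 1.

For O⁷⁺ (Z = 8), the third line (γ-line) is the jump from n = 4 to n = 1:
E_4 = -13.6057 × 8² / 4² = -54.4228000 eV
E_1 = -13.6057 × 8² / 1² = -870.7648000 eV
ΔE = E_4 - E_1 = 816.3420000 eV

λ = hc/E = 1239.84 eV·nm / 816.3420000 eV
λ = 1.51878 nm

This is the γ-line of the Lyman series in O⁷⁺.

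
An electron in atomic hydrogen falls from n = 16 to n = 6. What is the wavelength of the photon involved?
3817.37248 nm

First, find the transition energy using E_n = -13.6057 / n² eV:
E_16 = -13.6057 / 16² = -0.05314726563 eV
E_6 = -13.6057 / 6² = -0.37793611111 eV

Photon energy: |ΔE| = |E_6 - E_16| = 0.32478884548 eV

Convert to wavelength using E = hc/λ with hc = 1239.84 eV·nm:
λ = hc/E = 1239.84 eV·nm / 0.32478884548 eV
λ = 3817.37248 nm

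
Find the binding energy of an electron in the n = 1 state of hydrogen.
13.61 eV

The ionization energy is the energy needed to remove the electron completely (n → ∞).

For hydrogen, E_n = -13.6057 eV / n².

At n = 1: E_1 = -13.6057 / 1² = -13.60570 eV
At n = ∞: E_∞ = 0 eV

Ionization energy = E_∞ - E_1 = 0 - (-13.60570) = 13.60570 eV
Ionization energy ≈ 13.61 eV

This is also called the binding energy of the electron in state n = 1.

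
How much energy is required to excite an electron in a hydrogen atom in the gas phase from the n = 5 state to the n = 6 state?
0.1663 eV

The energy levels of a hydrogen-like atom are E_n = -13.6057 eV / n².

Energy at n = 5: E_5 = -13.6057 / 5² = -0.5442280 eV
Energy at n = 6: E_6 = -13.6057 / 6² = -0.3779361 eV

The excitation energy is the difference:
ΔE = E_6 - E_5
ΔE = -0.3779361 - (-0.5442280)
ΔE = 0.1663 eV

Since this is positive, energy must be absorbed (photon absorption).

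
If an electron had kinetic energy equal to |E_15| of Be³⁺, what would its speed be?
5.83e+05 m/s (or 0.19% of c)

The binding energy at n = 15 for Be³⁺ is:
E_15 = -13.6057 × 4²/15² = -0.967516 eV
|E_15| = 0.967516 eV

Convert to Joules:
KE = 0.967516 eV × (1.602177 × 10⁻¹⁹ J/eV) = 1.5501e-19 J

Using KE = ½mv²:
v = √(2·KE/m_e)
v = √(2 × 1.5501e-19 J / 9.10938 × 10⁻³¹ kg)
v = 5.83e+05 m/s

This is approximately 0.19% the speed of light.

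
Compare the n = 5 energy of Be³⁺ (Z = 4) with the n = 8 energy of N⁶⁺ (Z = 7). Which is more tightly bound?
N⁶⁺ at n = 8 (E = -10.417 eV)

Using E_n = -13.6057 Z² / n² eV:

Be³⁺ (Z = 4) at n = 5:
E = -13.6057 × 4² / 5² = -13.6057 × 16 / 25 = -8.707648 eV

N⁶⁺ (Z = 7) at n = 8:
E = -13.6057 × 7² / 8² = -13.6057 × 49 / 64 = -10.416864 eV

Since -10.416864 eV < -8.707648 eV,
N⁶⁺ at n = 8 is more tightly bound (requires more energy to ionize).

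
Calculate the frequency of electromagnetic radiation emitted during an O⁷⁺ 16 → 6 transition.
5.026e+15 Hz

First, find the transition energy:
E_16 = -13.6057 × 8² / 16² = -3.40143 eV
E_6 = -13.6057 × 8² / 6² = -24.18791 eV
|ΔE| = |E_6 - E_16| = 20.78648 eV

Convert to Joules: E = 20.78648 eV × (1.602177 × 10⁻¹⁹ J/eV) = 3.33036e-18 J

Using E = hf:
f = E/h = 3.33036e-18 J / (6.62607 × 10⁻³⁴ J·s)
f = 5.026e+15 Hz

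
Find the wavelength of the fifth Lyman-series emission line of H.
93.730128 nm

The lines of a series are numbered from the longest wavelength (smallest ΔE) outward; the fifth line is the transition from n = n_f + 5 to n_f.
The Lyman series has all transitions ending at n_f = 1.

For H, the fifth line (ε-line) is the jump from n = 6 to n = 1:
E_6 = -13.6057 / 6² = -0.37793611 eV
E_1 = -13.6057 / 1² = -13.60570000 eV
ΔE = E_6 - E_1 = 13.22776389 eV

λ = hc/E = 1239.84 eV·nm / 13.22776389 eV
λ = 93.730128 nm

This is the ε-line of the Lyman series in H.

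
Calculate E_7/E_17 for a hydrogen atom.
5.90

Using E_n = -13.6057 Z² / n² eV with Z = 1:

E_7 = -13.6057 / 7² = -13.6057 / 49 = -0.27766735 eV
E_17 = -13.6057 / 17² = -13.6057 / 289 = -0.04707855 eV

The ratio is:
E_7/E_17 = (-0.27766735) / (-0.04707855)
E_7/E_17 = (-13.6057/49) / (-13.6057/289)
E_7/E_17 = 289/49
E_7/E_17 = 5.90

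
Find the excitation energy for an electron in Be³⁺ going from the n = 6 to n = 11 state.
4.247877 eV

The energy levels of a hydrogen-like atom are E_n = -13.6057 Z² eV / n².

Energy at n = 6: E_6 = -13.6057 × 4² / 6² = -6.046977778 eV
Energy at n = 11: E_11 = -13.6057 × 4² / 11² = -1.799100826 eV

The excitation energy is the difference:
ΔE = E_11 - E_6
ΔE = -1.799100826 - (-6.046977778)
ΔE = 4.247877 eV

Since this is positive, energy must be absorbed (photon absorption).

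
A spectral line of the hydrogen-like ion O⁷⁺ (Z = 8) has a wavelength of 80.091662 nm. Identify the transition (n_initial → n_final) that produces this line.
n = 10 → n = 6

First, find the photon energy from the wavelength (hc = 1239.84 eV·nm):
E = hc/λ = 1239.84 eV·nm / 80.091662 nm = 15.480263 eV

The energy levels of O⁷⁺ satisfy E_n = -13.6057 × 8² / n² eV, so an emission n_i → n_f releases
ΔE = 13.6057 × 8² × (1/n_f² − 1/n_i²) eV.

Setting ΔE equal to the photon energy:
1/n_f² − 1/n_i² = 15.480263 / (13.6057 × 8²) = 0.017777778

Since 1/n_i² must be positive, we need 1/n_f² > 0.017777778, i.e. n_f ≤ 7. For each allowed n_f, solve n_i = (1/n_f² − 0.017777778)^(−1/2) and check whether it is a whole number:
  n_f = 1: 1/n_i² = 1.000000000 − 0.017777778 = 0.982222222 → n_i = 1.009  (not an integer) ✗
  n_f = 2: 1/n_i² = 0.250000000 − 0.017777778 = 0.232222222 → n_i = 2.075  (not an integer) ✗
  n_f = 3: 1/n_i² = 0.111111111 − 0.017777778 = 0.093333333 → n_i = 3.273  (not an integer) ✗
  n_f = 4: 1/n_i² = 0.062500000 − 0.017777778 = 0.044722222 → n_i = 4.729  (not an integer) ✗
  n_f = 5: 1/n_i² = 0.040000000 − 0.017777778 = 0.022222222 → n_i = 6.708  (not an integer) ✗
  n_f = 6: 1/n_i² = 0.027777778 − 0.017777778 = 0.010000000 → n_i = 10.000  → integer, n_i = 10 ✓
  n_f = 7: 1/n_i² = 0.020408163 − 0.017777778 = 0.002630385 → n_i = 19.498  (not an integer) ✗

Only n_f = 6 gives an integer upper level, n_i = 10.

The transition is from n = 10 to n = 6 (emission).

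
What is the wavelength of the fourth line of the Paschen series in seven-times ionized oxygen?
15.70 nm

The lines of a series are numbered from the longest wavelength (smallest ΔE) outward; the fourth line is the transition from n = n_f + 4 to n_f.
The Paschen series has all transitions ending at n_f = 3.

For O⁷⁺ (Z = 8), the fourth line (δ-line) is the jump from n = 7 to n = 3:
E_7 = -13.6057 × 8² / 7² = -17.7707 eV
E_3 = -13.6057 × 8² / 3² = -96.7516 eV
ΔE = E_7 - E_3 = 78.9809 eV

λ = hc/E = 1239.84 eV·nm / 78.9809 eV
λ = 15.70 nm

This is the δ-line of the Paschen series in O⁷⁺.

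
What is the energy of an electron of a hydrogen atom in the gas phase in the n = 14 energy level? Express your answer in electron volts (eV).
-0.069417 eV

The energy levels of a hydrogen-like atom are given by:
E_n = -13.6057 eV / n²

For n = 14:
E_14 = -13.6057 eV / 14²
E_14 = -13.6057 eV / 196
E_14 = -0.069417 eV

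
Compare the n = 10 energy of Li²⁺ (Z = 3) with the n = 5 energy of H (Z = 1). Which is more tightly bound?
Li²⁺ at n = 10 (E = -1.225 eV)

Using E_n = -13.6057 Z² / n² eV:

Li²⁺ (Z = 3) at n = 10:
E = -13.6057 × 3² / 10² = -13.6057 × 9 / 100 = -1.224513 eV

H (Z = 1) at n = 5:
E = -13.6057 × 1² / 5² = -13.6057 × 1 / 25 = -0.544228 eV

Since -1.224513 eV < -0.544228 eV,
Li²⁺ at n = 10 is more tightly bound (requires more energy to ionize).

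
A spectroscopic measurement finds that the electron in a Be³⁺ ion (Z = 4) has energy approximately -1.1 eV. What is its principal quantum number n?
n = 14

The exact energy levels follow E_n = -13.6057 Z² / n² eV with Z = 4.

The measured value (-1.1 eV) is reported to only 2 significant figures, so we must test candidate n values and see which one matches to that precision.

Candidate energies:
  n = 12:  E = -13.6057 × 4² / 12² = -1.511744 eV
  n = 13:  E = -13.6057 × 4² / 13² = -1.288114 eV
  n = 14:  E = -13.6057 × 4² / 14² = -1.110669 eV  ← matches
  n = 15:  E = -13.6057 × 4² / 15² = -0.967516 eV
  n = 16:  E = -13.6057 × 4² / 16² = -0.850356 eV

Checking against the measurement of -1.1 eV (2 sig figs), only n = 14 agrees:
E_14 = -1.110669 eV, which rounds to -1.1 eV ✓

Therefore n = 14.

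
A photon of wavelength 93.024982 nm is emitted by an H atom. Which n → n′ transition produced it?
n = 7 → n = 1

First, find the photon energy from the wavelength (hc = 1239.84 eV·nm):
E = hc/λ = 1239.84 eV·nm / 93.024982 nm = 13.328033 eV

The energy levels of hydrogen satisfy E_n = -13.6057 / n² eV, so an emission n_i → n_f releases
ΔE = 13.6057 × (1/n_f² − 1/n_i²) eV.

Setting ΔE equal to the photon energy:
1/n_f² − 1/n_i² = 13.328033 / 13.6057 = 0.97959186

Since 1/n_i² must be positive, we need 1/n_f² > 0.97959186, i.e. n_f ≤ 1. For each allowed n_f, solve n_i = (1/n_f² − 0.97959186)^(−1/2) and check whether it is a whole number:
  n_f = 1: 1/n_i² = 1.00000000 − 0.97959186 = 0.02040814 → n_i = 7.000  → integer, n_i = 7 ✓

Only n_f = 1 gives an integer upper level, n_i = 7.

The transition is from n = 7 to n = 1 (emission).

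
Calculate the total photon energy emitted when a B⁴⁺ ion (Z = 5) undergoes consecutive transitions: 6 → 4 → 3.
28.345208 eV

The energy levels of B⁴⁺ are E_n = -13.6057 × 5² / n² eV.

First transition (6 → 4):
ΔE₁ = |E_4 - E_6|
ΔE₁ = |-21.258906250000 - (-9.448402777778)| = 11.810503472 eV

Second transition (4 → 3):
ΔE₂ = |E_3 - E_4|
ΔE₂ = |-37.793611111111 - (-21.258906250000)| = 16.534704861 eV

Total energy released:
E_total = ΔE₁ + ΔE₂ = 11.810503472 + 16.534704861 = 28.345208 eV

Note: This equals the direct transition 6 → 3: 28.345208 eV ✓
Energy is conserved regardless of the path taken.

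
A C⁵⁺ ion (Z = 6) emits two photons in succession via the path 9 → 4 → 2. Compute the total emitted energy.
116.40432 eV

The energy levels of C⁵⁺ are E_n = -13.6057 × 6² / n² eV.

First transition (9 → 4):
ΔE₁ = |E_4 - E_9|
ΔE₁ = |-30.61282500000 - (-6.04697777778)| = 24.56584722 eV

Second transition (4 → 2):
ΔE₂ = |E_2 - E_4|
ΔE₂ = |-122.45130000000 - (-30.61282500000)| = 91.83847500 eV

Total energy released:
E_total = ΔE₁ + ΔE₂ = 24.56584722 + 91.83847500 = 116.40432 eV

Note: This equals the direct transition 9 → 2: 116.40432 eV ✓
Energy is conserved regardless of the path taken.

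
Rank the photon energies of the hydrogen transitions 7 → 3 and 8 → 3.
8 → 3

Calculate the energy for each transition:

Transition 7 → 3:
ΔE₁ = |E_3 - E_7| = |-13.6057/3² - (-13.6057/7²)|
ΔE₁ = |-1.511744444444 - (-0.277667346939)| = 1.234077098 eV

Transition 8 → 3:
ΔE₂ = |E_3 - E_8| = |-13.6057/3² - (-13.6057/8²)|
ΔE₂ = |-1.511744444444 - (-0.212589062500)| = 1.299155382 eV

Since 1.299155382 eV > 1.234077098 eV, the transition 8 → 3 emits the more energetic photon.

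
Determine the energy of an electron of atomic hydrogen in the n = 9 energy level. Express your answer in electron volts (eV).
-0.1680 eV

The energy levels of a hydrogen-like atom are given by:
E_n = -13.6057 eV / n²

For n = 9:
E_9 = -13.6057 eV / 9²
E_9 = -13.6057 eV / 81
E_9 = -0.1680 eV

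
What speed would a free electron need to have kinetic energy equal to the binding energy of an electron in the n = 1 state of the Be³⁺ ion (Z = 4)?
8.75e+06 m/s (or 2.918943% of c)

The binding energy at n = 1 for Be³⁺ is:
E_1 = -13.6057 × 4²/1² = -217.69120000 eV
|E_1| = 217.69120000 eV

Convert to Joules:
KE = 217.69120000 eV × (1.602177 × 10⁻¹⁹ J/eV) = 3.4878e-17 J

Using KE = ½mv²:
v = √(2·KE/m_e)
v = √(2 × 3.4878e-17 J / 9.10938 × 10⁻³¹ kg)
v = 8.75e+06 m/s

This is approximately 2.918943% the speed of light.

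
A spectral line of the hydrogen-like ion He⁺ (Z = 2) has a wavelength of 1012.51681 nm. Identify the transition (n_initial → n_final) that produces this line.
n = 5 → n = 4

First, find the photon energy from the wavelength (hc = 1239.84 eV·nm):
E = hc/λ = 1239.84 eV·nm / 1012.51681 nm = 1.2245130 eV

The energy levels of He⁺ satisfy E_n = -13.6057 × 2² / n² eV, so an emission n_i → n_f releases
ΔE = 13.6057 × 2² × (1/n_f² − 1/n_i²) eV.

Setting ΔE equal to the photon energy:
1/n_f² − 1/n_i² = 1.2245130 / (13.6057 × 2²) = 0.022500000

Since 1/n_i² must be positive, we need 1/n_f² > 0.022500000, i.e. n_f ≤ 6. For each allowed n_f, solve n_i = (1/n_f² − 0.022500000)^(−1/2) and check whether it is a whole number:
  n_f = 1: 1/n_i² = 1.000000000 − 0.022500000 = 0.977500000 → n_i = 1.011  (not an integer) ✗
  n_f = 2: 1/n_i² = 0.250000000 − 0.022500000 = 0.227500000 → n_i = 2.097  (not an integer) ✗
  n_f = 3: 1/n_i² = 0.111111111 − 0.022500000 = 0.088611111 → n_i = 3.359  (not an integer) ✗
  n_f = 4: 1/n_i² = 0.062500000 − 0.022500000 = 0.040000000 → n_i = 5.000  → integer, n_i = 5 ✓
  n_f = 5: 1/n_i² = 0.040000000 − 0.022500000 = 0.017500000 → n_i = 7.559  (not an integer) ✗
  n_f = 6: 1/n_i² = 0.027777778 − 0.022500000 = 0.005277778 → n_i = 13.765  (not an integer) ✗

Only n_f = 4 gives an integer upper level, n_i = 5.

The transition is from n = 5 to n = 4 (emission).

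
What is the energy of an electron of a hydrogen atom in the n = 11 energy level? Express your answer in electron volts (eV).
-0.11244 eV

The energy levels of a hydrogen-like atom are given by:
E_n = -13.6057 eV / n²

For n = 11:
E_11 = -13.6057 eV / 11²
E_11 = -13.6057 eV / 121
E_11 = -0.11244 eV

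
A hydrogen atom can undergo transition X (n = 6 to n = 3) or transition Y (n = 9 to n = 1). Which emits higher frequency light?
9 → 1

Calculate the energy for each transition:

Transition 6 → 3:
ΔE₁ = |E_3 - E_6| = |-13.6057/3² - (-13.6057/6²)|
ΔE₁ = |-1.5117444444 - (-0.3779361111)| = 1.1338083 eV

Transition 9 → 1:
ΔE₂ = |E_1 - E_9| = |-13.6057/1² - (-13.6057/9²)|
ΔE₂ = |-13.6057000000 - (-0.1679716049)| = 13.4377284 eV

Since 13.4377284 eV > 1.1338083 eV, the transition 9 → 1 emits the more energetic photon.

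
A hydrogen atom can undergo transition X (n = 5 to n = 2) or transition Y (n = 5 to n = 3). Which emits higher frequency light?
5 → 2

Calculate the energy for each transition:

Transition 5 → 2:
ΔE₁ = |E_2 - E_5| = |-13.6057/2² - (-13.6057/5²)|
ΔE₁ = |-3.4014250000 - (-0.5442280000)| = 2.8571970 eV

Transition 5 → 3:
ΔE₂ = |E_3 - E_5| = |-13.6057/3² - (-13.6057/5²)|
ΔE₂ = |-1.5117444444 - (-0.5442280000)| = 0.9675164 eV

Since 2.8571970 eV > 0.9675164 eV, the transition 5 → 2 emits the more energetic photon.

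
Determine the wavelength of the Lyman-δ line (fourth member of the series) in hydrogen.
94.9235 nm

The lines of a series are numbered from the longest wavelength (smallest ΔE) outward; the fourth line is the transition from n = n_f + 4 to n_f.
The Lyman series has all transitions ending at n_f = 1.

For H, the fourth line (δ-line) is the jump from n = 5 to n = 1:
E_5 = -13.6057 / 5² = -0.544228 eV
E_1 = -13.6057 / 1² = -13.605700 eV
ΔE = E_5 - E_1 = 13.061472 eV

λ = hc/E = 1239.84 eV·nm / 13.061472 eV
λ = 94.9235 nm

This is the δ-line of the Lyman series in H.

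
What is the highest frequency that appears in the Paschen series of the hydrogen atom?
3.65538e+14 Hz

The series limit corresponds to the transition from n = ∞ to n = 3.
This is the highest energy (shortest wavelength) transition in the Paschen series.

E_∞ = 0 eV
E_3 = -13.6057 / 3² = -1.51174444 eV

Energy at series limit:
ΔE = E_∞ - E_3 = 0 - (-1.51174444) = 1.51174444 eV
E = 1.51174444 eV × (1.602177 × 10⁻¹⁹ J/eV) = 2.4220822e-19 J
f = E/h = 2.4220822e-19 J / (6.62607 × 10⁻³⁴ J·s) = 3.65538e+14 Hz

This energy equals the ionization energy from the n = 3 state of hydrogen.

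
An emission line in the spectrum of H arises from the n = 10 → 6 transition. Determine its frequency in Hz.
5.85e+13 Hz

First, find the transition energy:
E_10 = -13.6057 / 10² = -0.13605700 eV
E_6 = -13.6057 / 6² = -0.37793611 eV
|ΔE| = |E_6 - E_10| = 0.24187911 eV

Convert to Joules: E = 0.24187911 eV × (1.602177 × 10⁻¹⁹ J/eV) = 3.8753e-20 J

Using E = hf:
f = E/h = 3.8753e-20 J / (6.62607 × 10⁻³⁴ J·s)
f = 5.85e+13 Hz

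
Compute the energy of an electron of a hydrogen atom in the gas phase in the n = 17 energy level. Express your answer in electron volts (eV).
-0.05 eV

The energy levels of a hydrogen-like atom are given by:
E_n = -13.6057 eV / n²

For n = 17:
E_17 = -13.6057 eV / 17²
E_17 = -13.6057 eV / 289
E_17 = -0.05 eV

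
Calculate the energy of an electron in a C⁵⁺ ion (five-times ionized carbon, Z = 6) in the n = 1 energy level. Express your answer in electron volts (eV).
-489.805 eV

The energy levels of a hydrogen-like atom are given by:
E_n = -13.6057 Z² / n² eV  (with Z = 6 for C⁵⁺)

For n = 1:
E_1 = -13.6057 × 6² / 1²
E_1 = -13.6057 × 36 / 1
E_1 = -489.805 eV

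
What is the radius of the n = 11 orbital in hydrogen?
6.4030 nm (or 64.0304 Å)

The Bohr radius formula is:
r_n = n² a₀ / Z

where a₀ = 0.0529177 nm is the Bohr radius.

For H (Z = 1) at n = 11:
r_11 = 11² × 0.0529177 nm / 1
r_11 = 121 × 0.0529177 nm / 1
r_11 = 6.40304 nm / 1
r_11 = 6.4030 nm

The electron orbits at approximately 6.4030 nm from the nucleus.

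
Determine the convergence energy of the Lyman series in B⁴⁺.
340.14250 eV

The series limit corresponds to the transition from n = ∞ to n = 1.
This is the highest energy (shortest wavelength) transition in the Lyman series.

E_∞ = 0 eV
E_1 = -13.6057 × 5² / 1² = -340.14250 eV

Energy at series limit:
ΔE = E_∞ - E_1 = 0 - (-340.14250) = 340.14250 eV

This energy equals the ionization energy from the n = 1 state of B⁴⁺.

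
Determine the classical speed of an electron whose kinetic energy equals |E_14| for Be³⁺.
6.25055e+05 m/s (or 0.208% of c)

The binding energy at n = 14 for Be³⁺ is:
E_14 = -13.6057 × 4²/14² = -1.11066939 eV
|E_14| = 1.11066939 eV

Convert to Joules:
KE = 1.11066939 eV × (1.602177 × 10⁻¹⁹ J/eV) = 1.7794890e-19 J

Using KE = ½mv²:
v = √(2·KE/m_e)
v = √(2 × 1.7794890e-19 J / 9.10938 × 10⁻³¹ kg)
v = 6.25055e+05 m/s

This is approximately 0.208% the speed of light.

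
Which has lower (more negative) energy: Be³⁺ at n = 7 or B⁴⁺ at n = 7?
B⁴⁺ at n = 7 (E = -6.942 eV)

Using E_n = -13.6057 Z² / n² eV:

Be³⁺ (Z = 4) at n = 7:
E = -13.6057 × 4² / 7² = -13.6057 × 16 / 49 = -4.442678 eV

B⁴⁺ (Z = 5) at n = 7:
E = -13.6057 × 5² / 7² = -13.6057 × 25 / 49 = -6.941684 eV

Since -6.941684 eV < -4.442678 eV,
B⁴⁺ at n = 7 is more tightly bound (requires more energy to ionize).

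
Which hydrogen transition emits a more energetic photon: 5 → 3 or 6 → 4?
5 → 3

Calculate the energy for each transition:

Transition 5 → 3:
ΔE₁ = |E_3 - E_5| = |-13.6057/3² - (-13.6057/5²)|
ΔE₁ = |-1.511744444444 - (-0.544228000000)| = 0.967516444 eV

Transition 6 → 4:
ΔE₂ = |E_4 - E_6| = |-13.6057/4² - (-13.6057/6²)|
ΔE₂ = |-0.850356250000 - (-0.377936111111)| = 0.472420139 eV

Since 0.967516444 eV > 0.472420139 eV, the transition 5 → 3 emits the more energetic photon.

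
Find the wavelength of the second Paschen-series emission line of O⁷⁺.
20.02292 nm

The lines of a series are numbered from the longest wavelength (smallest ΔE) outward; the second line is the transition from n = n_f + 2 to n_f.
The Paschen series has all transitions ending at n_f = 3.

For O⁷⁺ (Z = 8), the second line (β-line) is the jump from n = 5 to n = 3:
E_5 = -13.6057 × 8² / 5² = -34.8305920 eV
E_3 = -13.6057 × 8² / 3² = -96.7516444 eV
ΔE = E_5 - E_3 = 61.9210524 eV

λ = hc/E = 1239.84 eV·nm / 61.9210524 eV
λ = 20.02292 nm

This is the β-line of the Paschen series in O⁷⁺.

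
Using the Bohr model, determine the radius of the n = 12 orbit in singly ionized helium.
3.8101 nm (or 38.1008 Å)

The Bohr radius formula is:
r_n = n² a₀ / Z

where a₀ = 0.0529177 nm is the Bohr radius.

For He⁺ (Z = 2) at n = 12:
r_12 = 12² × 0.0529177 nm / 2
r_12 = 144 × 0.0529177 nm / 2
r_12 = 7.62015 nm / 2
r_12 = 3.8101 nm

The electron orbits at approximately 3.8101 nm from the nucleus.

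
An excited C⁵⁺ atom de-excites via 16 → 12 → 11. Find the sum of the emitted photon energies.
2.1347 eV

The energy levels of C⁵⁺ are E_n = -13.6057 × 6² / n² eV.

First transition (16 → 12):
ΔE₁ = |E_12 - E_16|
ΔE₁ = |-3.4014250000 - (-1.9133015625)| = 1.4881234 eV

Second transition (12 → 11):
ΔE₂ = |E_11 - E_12|
ΔE₂ = |-4.0479768595 - (-3.4014250000)| = 0.6465519 eV

Total energy released:
E_total = ΔE₁ + ΔE₂ = 1.4881234 + 0.6465519 = 2.1347 eV

Note: This equals the direct transition 16 → 11: 2.1347 eV ✓
Energy is conserved regardless of the path taken.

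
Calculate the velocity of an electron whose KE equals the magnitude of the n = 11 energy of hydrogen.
1.989e+05 m/s (or 0.06634% of c)

The binding energy at n = 11 for hydrogen is:
E_11 = -13.6057/11² = -0.1124438 eV
|E_11| = 0.1124438 eV

Convert to Joules:
KE = 0.1124438 eV × (1.602177 × 10⁻¹⁹ J/eV) = 1.80155e-20 J

Using KE = ½mv²:
v = √(2·KE/m_e)
v = √(2 × 1.80155e-20 J / 9.10938 × 10⁻³¹ kg)
v = 1.989e+05 m/s

This is approximately 0.06634% the speed of light.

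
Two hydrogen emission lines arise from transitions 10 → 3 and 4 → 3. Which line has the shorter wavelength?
10 → 3

Calculate the energy for each transition:

Transition 10 → 3:
ΔE₁ = |E_3 - E_10| = |-13.6057/3² - (-13.6057/10²)|
ΔE₁ = |-1.511744444 - (-0.136057000)| = 1.375687 eV

Transition 4 → 3:
ΔE₂ = |E_3 - E_4| = |-13.6057/3² - (-13.6057/4²)|
ΔE₂ = |-1.511744444 - (-0.850356250)| = 0.661388 eV

Since 1.375687 eV > 0.661388 eV, the transition 10 → 3 emits the more energetic photon.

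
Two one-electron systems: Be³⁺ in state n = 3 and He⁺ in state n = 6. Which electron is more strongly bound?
Be³⁺ at n = 3 (E = -24.18791 eV)

Using E_n = -13.6057 Z² / n² eV:

Be³⁺ (Z = 4) at n = 3:
E = -13.6057 × 4² / 3² = -13.6057 × 16 / 9 = -24.18791111 eV

He⁺ (Z = 2) at n = 6:
E = -13.6057 × 2² / 6² = -13.6057 × 4 / 36 = -1.51174444 eV

Since -24.18791111 eV < -1.51174444 eV,
Be³⁺ at n = 3 is more tightly bound (requires more energy to ionize).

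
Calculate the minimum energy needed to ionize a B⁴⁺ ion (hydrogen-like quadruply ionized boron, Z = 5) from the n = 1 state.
340.14250 eV

The ionization energy is the energy needed to remove the electron completely (n → ∞).

For a hydrogen-like ion with Z = 5, E_n = -13.6057 Z² / n² eV.

At n = 1: E_1 = -13.6057 × 5² / 1² = -340.14250000 eV
At n = ∞: E_∞ = 0 eV

Ionization energy = E_∞ - E_1 = 0 - (-340.14250000) = 340.14250000 eV
Ionization energy ≈ 340.14250 eV

This is also called the binding energy of the electron in state n = 1.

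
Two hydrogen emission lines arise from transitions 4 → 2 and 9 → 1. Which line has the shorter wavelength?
9 → 1

Calculate the energy for each transition:

Transition 4 → 2:
ΔE₁ = |E_2 - E_4| = |-13.6057/2² - (-13.6057/4²)|
ΔE₁ = |-3.40142500 - (-0.85035625)| = 2.55107 eV

Transition 9 → 1:
ΔE₂ = |E_1 - E_9| = |-13.6057/1² - (-13.6057/9²)|
ΔE₂ = |-13.60570000 - (-0.16797160)| = 13.43773 eV

Since 13.43773 eV > 2.55107 eV, the transition 9 → 1 emits the more energetic photon.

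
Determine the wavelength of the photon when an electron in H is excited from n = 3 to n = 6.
1093.51816 nm

First, find the transition energy using E_n = -13.6057 / n² eV:
E_3 = -13.6057 / 3² = -1.5117444444 eV
E_6 = -13.6057 / 6² = -0.3779361111 eV

Photon energy: |ΔE| = |E_6 - E_3| = 1.1338083333 eV

Convert to wavelength using E = hc/λ with hc = 1239.84 eV·nm:
λ = hc/E = 1239.84 eV·nm / 1.1338083333 eV
λ = 1093.51816 nm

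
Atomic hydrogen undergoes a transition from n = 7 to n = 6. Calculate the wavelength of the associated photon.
12365.1669 nm

First, find the transition energy using E_n = -13.6057 / n² eV:
E_7 = -13.6057 / 7² = -0.27766734694 eV
E_6 = -13.6057 / 6² = -0.37793611111 eV

Photon energy: |ΔE| = |E_6 - E_7| = 0.10026876417 eV

Convert to wavelength using E = hc/λ with hc = 1239.84 eV·nm:
λ = hc/E = 1239.84 eV·nm / 0.10026876417 eV
λ = 12365.1669 nm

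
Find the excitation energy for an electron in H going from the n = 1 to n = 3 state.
12.09396 eV

The energy levels of a hydrogen-like atom are E_n = -13.6057 eV / n².

Energy at n = 1: E_1 = -13.6057 / 1² = -13.60570000 eV
Energy at n = 3: E_3 = -13.6057 / 3² = -1.51174444 eV

The excitation energy is the difference:
ΔE = E_3 - E_1
ΔE = -1.51174444 - (-13.60570000)
ΔE = 12.09396 eV

Since this is positive, energy must be absorbed (photon absorption).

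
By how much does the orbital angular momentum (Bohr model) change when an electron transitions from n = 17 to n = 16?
1.05457e-34 J·s (or 1ℏ)

In the Bohr model, L_n = nℏ where ℏ = 1.0545718e-34 J·s.

L_17 = 17ℏ = 1.7927721e-33 J·s
L_16 = 16ℏ = 1.6873149e-33 J·s

ΔL = L_17 - L_16 = (17 - 16)ℏ = 1ℏ
ΔL = 1 × 1.0545718e-34 J·s = 1.05457e-34 J·s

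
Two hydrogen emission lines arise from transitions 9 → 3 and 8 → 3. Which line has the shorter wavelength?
9 → 3

Calculate the energy for each transition:

Transition 9 → 3:
ΔE₁ = |E_3 - E_9| = |-13.6057/3² - (-13.6057/9²)|
ΔE₁ = |-1.51174444 - (-0.16797160)| = 1.34377 eV

Transition 8 → 3:
ΔE₂ = |E_3 - E_8| = |-13.6057/3² - (-13.6057/8²)|
ΔE₂ = |-1.51174444 - (-0.21258906)| = 1.29916 eV

Since 1.34377 eV > 1.29916 eV, the transition 9 → 3 emits the more energetic photon.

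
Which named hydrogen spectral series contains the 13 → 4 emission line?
Brackett series

The spectral series in hydrogen are named based on the final (lower) energy level:
- Lyman series: n_final = 1 (ultraviolet)
- Balmer series: n_final = 2 (visible/near-UV)
- Paschen series: n_final = 3 (infrared)
- Brackett series: n_final = 4 (infrared)
- Pfund series: n_final = 5 (far infrared)

Since this transition ends at n = 4, it belongs to the Brackett series.

For reference, this 13 → 4 line has photon energy
ΔE = 13.6057 eV × (1/4² - 1/13²) = 0.769849149 eV,
corresponding to wavelength λ = hc/ΔE = 1239.84 eV·nm / 0.769849149 eV = 1610.497 nm in the infrared region.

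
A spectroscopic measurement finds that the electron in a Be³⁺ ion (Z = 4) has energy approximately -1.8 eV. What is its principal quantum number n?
n = 11

The exact energy levels follow E_n = -13.6057 Z² / n² eV with Z = 4.

The measured value (-1.8 eV) is reported to only 2 significant figures, so we must test candidate n values and see which one matches to that precision.

Candidate energies:
  n = 9:  E = -13.6057 × 4² / 9² = -2.68755 eV
  n = 10:  E = -13.6057 × 4² / 10² = -2.17691 eV
  n = 11:  E = -13.6057 × 4² / 11² = -1.79910 eV  ← matches
  n = 12:  E = -13.6057 × 4² / 12² = -1.51174 eV
  n = 13:  E = -13.6057 × 4² / 13² = -1.28811 eV

Checking against the measurement of -1.8 eV (2 sig figs), only n = 11 agrees:
E_11 = -1.79910 eV, which rounds to -1.8 eV ✓

Therefore n = 11.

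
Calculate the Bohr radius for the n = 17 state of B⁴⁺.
3.0586 nm (or 30.5864 Å)

The Bohr radius formula is:
r_n = n² a₀ / Z

where a₀ = 0.0529177 nm is the Bohr radius.

For B⁴⁺ (Z = 5) at n = 17:
r_17 = 17² × 0.0529177 nm / 5
r_17 = 289 × 0.0529177 nm / 5
r_17 = 15.29322 nm / 5
r_17 = 3.0586 nm

The electron orbits at approximately 3.0586 nm from the nucleus.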